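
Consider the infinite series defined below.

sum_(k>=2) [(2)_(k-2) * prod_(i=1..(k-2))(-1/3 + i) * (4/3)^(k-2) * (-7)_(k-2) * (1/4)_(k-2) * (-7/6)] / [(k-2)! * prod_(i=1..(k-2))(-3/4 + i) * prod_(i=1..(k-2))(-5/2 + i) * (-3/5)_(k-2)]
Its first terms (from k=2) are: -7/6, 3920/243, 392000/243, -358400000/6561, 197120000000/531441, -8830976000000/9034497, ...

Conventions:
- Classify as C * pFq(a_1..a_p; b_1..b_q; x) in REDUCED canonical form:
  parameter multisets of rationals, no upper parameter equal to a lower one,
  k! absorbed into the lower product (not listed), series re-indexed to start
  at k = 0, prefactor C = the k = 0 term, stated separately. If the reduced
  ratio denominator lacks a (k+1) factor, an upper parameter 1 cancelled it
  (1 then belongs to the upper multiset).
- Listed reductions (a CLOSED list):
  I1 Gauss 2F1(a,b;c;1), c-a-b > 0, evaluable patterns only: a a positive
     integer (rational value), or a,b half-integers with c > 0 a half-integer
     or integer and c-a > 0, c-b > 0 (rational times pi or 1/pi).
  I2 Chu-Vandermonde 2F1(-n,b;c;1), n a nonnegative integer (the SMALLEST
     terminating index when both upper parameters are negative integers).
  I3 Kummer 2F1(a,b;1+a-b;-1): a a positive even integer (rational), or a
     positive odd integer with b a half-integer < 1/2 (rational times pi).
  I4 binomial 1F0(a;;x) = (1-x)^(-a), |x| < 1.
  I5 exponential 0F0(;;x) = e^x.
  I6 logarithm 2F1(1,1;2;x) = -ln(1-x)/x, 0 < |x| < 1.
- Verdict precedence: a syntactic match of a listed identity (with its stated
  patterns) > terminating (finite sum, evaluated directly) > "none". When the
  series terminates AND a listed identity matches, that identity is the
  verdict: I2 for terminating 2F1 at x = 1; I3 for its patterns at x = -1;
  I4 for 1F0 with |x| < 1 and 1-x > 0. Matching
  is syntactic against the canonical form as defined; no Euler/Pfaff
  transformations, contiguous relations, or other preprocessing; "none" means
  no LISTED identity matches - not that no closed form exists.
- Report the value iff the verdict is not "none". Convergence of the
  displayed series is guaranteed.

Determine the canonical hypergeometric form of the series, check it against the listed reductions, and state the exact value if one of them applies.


The series (x = 4/3) is 3F2: upper {-7, 2/3, 2}, lower {-3/2, -3/5}, prefactor -7/6. Verdict: terminating - no listed pattern fits, but -7 in the upper list cuts the series at k = 7; direct evaluation. Exact value: -8922015103042517/1066956026706.

Structural cue: x = (4/3) and the lower running product (C = -7/6, x = 4/3) is a rising factorial.
Term ratio: r(k) = (4/3) * (k-7) (k+2/3) (k+2) / [(k-3/2) (k-3/5) (k+1)] - rational in k. x = (4/3); t_0 = -7/6; negate the roots.


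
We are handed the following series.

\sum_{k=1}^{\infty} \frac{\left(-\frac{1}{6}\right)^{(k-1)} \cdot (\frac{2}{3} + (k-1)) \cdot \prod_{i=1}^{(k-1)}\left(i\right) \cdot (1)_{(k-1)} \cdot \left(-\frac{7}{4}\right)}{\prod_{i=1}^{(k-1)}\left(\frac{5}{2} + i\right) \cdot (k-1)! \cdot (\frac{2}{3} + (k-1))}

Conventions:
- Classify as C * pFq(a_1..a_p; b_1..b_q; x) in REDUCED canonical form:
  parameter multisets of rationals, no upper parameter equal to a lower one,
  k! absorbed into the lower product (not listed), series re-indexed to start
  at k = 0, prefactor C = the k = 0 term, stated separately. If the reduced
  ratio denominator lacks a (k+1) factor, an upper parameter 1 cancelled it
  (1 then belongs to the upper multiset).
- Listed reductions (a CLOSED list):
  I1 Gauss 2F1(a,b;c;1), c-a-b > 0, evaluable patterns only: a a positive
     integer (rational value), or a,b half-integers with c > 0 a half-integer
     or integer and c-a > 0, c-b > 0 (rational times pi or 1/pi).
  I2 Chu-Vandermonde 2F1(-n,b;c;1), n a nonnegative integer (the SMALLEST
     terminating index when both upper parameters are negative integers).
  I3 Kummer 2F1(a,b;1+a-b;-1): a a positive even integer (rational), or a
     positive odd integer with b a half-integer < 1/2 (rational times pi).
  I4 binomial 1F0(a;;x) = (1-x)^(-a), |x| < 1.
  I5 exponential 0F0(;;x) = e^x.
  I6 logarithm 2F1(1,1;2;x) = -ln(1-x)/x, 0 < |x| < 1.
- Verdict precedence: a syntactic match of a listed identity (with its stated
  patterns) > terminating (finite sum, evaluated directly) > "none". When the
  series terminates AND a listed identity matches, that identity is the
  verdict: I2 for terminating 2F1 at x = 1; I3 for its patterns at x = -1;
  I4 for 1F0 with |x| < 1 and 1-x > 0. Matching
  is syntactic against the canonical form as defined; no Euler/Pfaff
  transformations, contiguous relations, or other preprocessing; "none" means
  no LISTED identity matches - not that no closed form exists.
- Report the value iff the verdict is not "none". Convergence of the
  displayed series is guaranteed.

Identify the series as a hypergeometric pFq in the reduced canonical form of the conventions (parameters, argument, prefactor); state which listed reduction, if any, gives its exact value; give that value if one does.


Classification (C = -\frac{7}{4}): 2F1 with upper {1, 1}, lower {\frac{7}{2}}, argument x = -\frac{1}{6}. Verdict: none - this 2F1 at x = -\frac{1}{6} matches no listed pattern, and upper {1, 1} holds no stopper.

Key observation: from the first term -\frac{7}{4}: the running product (C = -7/4, x = -1/6) telescopes to a rising factorial.
Step ratio: r(k) = -\frac{1}{6} * (k+1) (k+1) / [(k+\frac{7}{2}) (k+1)] - rational in k. x = -\frac{1}{6}; t_0 = -\frac{7}{4}; negate the roots.


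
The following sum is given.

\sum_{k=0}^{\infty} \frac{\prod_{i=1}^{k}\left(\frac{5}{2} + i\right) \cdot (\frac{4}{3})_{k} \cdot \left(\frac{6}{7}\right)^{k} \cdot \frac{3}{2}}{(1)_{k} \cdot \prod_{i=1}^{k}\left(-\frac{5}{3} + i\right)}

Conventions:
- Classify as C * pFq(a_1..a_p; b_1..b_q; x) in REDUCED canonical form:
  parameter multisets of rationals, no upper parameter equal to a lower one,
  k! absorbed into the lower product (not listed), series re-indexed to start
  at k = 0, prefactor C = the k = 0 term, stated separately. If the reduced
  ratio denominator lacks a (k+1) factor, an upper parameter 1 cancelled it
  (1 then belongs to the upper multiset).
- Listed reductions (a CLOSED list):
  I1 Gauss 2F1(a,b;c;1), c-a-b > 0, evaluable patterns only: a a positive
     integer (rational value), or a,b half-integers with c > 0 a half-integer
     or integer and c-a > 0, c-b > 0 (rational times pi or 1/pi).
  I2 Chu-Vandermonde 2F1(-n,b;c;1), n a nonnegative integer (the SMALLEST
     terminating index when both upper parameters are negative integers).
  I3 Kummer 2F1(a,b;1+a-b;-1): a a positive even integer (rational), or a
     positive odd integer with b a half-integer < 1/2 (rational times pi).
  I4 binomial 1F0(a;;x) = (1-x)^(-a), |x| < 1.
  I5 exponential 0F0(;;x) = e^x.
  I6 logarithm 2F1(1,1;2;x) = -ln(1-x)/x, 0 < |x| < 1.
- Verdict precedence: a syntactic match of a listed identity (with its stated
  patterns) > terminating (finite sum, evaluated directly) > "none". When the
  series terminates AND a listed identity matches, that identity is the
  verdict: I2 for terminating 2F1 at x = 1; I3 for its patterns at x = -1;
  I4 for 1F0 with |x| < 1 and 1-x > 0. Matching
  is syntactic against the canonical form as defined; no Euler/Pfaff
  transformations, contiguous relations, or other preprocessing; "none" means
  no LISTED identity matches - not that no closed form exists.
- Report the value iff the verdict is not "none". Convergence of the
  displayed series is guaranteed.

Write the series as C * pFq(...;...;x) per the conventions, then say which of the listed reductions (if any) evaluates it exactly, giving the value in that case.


Key step: from the first term \frac{3}{2}: the running product (C = 3/2, x = 6/7) telescopes to a rising factorial.
Ratio: r(k) = \frac{6}{7} * (k+\frac{4}{3}) (k+\frac{7}{2}) / [(k-\frac{2}{3}) (k+1)] - poly over poly, x = \frac{6}{7} from leading terms; C = \frac{3}{2} at k = 0.

Prefactor \frac{3}{2}, argument \frac{6}{7}: 2F1 with upper {\frac{4}{3}, \frac{7}{2}} over lower {-\frac{2}{3}}. Verdict: no listed reduction: x = \frac{6}{7} and upper {\frac{4}{3}, \frac{7}{2}} fail every I1-I6 pattern.


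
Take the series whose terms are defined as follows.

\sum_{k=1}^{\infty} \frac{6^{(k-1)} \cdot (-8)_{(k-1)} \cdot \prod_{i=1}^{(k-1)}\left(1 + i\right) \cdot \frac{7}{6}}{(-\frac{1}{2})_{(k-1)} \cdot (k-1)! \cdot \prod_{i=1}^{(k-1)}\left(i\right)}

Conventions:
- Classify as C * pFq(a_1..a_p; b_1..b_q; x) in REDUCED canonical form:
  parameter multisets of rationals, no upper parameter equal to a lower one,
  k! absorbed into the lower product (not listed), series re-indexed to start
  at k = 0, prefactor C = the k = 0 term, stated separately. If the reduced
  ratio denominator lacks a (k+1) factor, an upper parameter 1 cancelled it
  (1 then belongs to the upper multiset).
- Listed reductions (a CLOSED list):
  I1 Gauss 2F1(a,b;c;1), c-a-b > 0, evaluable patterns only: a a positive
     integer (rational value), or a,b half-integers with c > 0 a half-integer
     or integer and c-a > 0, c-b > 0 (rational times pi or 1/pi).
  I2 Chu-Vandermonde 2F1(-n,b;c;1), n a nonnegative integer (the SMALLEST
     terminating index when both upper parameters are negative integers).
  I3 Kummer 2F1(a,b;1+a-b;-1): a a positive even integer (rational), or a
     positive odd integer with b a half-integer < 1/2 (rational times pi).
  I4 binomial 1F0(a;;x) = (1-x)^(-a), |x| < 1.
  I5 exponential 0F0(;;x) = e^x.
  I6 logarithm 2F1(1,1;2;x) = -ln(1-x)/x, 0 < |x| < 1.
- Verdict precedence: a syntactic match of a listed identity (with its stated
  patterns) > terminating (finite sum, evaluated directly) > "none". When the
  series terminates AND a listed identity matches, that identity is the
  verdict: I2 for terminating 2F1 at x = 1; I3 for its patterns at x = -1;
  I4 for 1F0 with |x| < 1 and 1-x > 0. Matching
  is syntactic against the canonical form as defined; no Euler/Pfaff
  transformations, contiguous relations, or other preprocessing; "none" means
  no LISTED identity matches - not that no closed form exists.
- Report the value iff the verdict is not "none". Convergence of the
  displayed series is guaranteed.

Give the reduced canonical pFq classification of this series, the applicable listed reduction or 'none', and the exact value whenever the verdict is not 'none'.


Reduced: x = 6, 2F2, upper = {-8, 2}, lower = {-\frac{1}{2}, 1}, C = \frac{7}{6}. Verdict: terminating (-8 upstairs). 9 nonzero terms in all; added directly. Hence: \frac{11015437}{4290}.

First insight: t_0 being \frac{7}{6}, the product of the first k integers (C = 7/6) is k!.
Consecutive-term ratio: r(k) = 6 * (k-8) (k+2) / [(k-\frac{1}{2}) (k+1) (k+1)] - rational; roots negated = parameters, x = 6, C = \frac{7}{6}.


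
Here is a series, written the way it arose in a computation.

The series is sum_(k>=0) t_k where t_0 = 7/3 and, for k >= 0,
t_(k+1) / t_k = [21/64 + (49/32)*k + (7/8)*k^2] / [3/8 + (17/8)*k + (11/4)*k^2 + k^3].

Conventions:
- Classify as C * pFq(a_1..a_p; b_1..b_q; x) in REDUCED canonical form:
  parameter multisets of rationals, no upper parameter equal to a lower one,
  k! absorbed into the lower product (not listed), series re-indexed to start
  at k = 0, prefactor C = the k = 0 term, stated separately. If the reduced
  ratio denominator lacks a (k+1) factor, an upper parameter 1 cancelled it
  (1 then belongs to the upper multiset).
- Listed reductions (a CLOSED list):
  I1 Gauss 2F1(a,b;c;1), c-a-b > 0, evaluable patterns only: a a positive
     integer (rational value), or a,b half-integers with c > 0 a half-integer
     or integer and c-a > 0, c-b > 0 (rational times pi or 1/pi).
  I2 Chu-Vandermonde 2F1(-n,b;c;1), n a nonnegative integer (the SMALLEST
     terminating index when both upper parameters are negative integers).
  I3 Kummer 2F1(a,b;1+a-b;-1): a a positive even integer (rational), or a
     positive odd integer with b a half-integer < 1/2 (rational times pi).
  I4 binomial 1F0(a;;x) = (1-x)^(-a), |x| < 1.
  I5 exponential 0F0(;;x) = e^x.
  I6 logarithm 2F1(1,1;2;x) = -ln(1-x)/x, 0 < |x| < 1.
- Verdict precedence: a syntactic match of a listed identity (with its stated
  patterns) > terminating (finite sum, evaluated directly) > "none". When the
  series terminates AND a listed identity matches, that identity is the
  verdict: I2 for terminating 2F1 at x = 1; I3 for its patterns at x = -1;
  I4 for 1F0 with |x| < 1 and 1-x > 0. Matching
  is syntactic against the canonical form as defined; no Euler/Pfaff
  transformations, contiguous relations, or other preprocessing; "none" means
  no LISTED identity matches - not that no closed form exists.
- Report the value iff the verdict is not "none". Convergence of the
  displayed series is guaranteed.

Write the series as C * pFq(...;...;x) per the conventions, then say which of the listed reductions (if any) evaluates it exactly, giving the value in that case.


Prefactor 7/3, argument 7/8: 0F0 with upper {-} over lower {-}. Verdict: the I5 exponential reduction matches (the 0F0 exponential series at x = 7/8). Its exact value is (7/3) * e^(7/8).

Structural cue: from the first term 7/3: the expanded ratio factors over Q; prefactor 7/3, roots give parameters.
Step ratio: r(k) = (7/8) * 1 / [(k+1)] - rational; roots negated = parameters, x = (7/8), C = 7/3.


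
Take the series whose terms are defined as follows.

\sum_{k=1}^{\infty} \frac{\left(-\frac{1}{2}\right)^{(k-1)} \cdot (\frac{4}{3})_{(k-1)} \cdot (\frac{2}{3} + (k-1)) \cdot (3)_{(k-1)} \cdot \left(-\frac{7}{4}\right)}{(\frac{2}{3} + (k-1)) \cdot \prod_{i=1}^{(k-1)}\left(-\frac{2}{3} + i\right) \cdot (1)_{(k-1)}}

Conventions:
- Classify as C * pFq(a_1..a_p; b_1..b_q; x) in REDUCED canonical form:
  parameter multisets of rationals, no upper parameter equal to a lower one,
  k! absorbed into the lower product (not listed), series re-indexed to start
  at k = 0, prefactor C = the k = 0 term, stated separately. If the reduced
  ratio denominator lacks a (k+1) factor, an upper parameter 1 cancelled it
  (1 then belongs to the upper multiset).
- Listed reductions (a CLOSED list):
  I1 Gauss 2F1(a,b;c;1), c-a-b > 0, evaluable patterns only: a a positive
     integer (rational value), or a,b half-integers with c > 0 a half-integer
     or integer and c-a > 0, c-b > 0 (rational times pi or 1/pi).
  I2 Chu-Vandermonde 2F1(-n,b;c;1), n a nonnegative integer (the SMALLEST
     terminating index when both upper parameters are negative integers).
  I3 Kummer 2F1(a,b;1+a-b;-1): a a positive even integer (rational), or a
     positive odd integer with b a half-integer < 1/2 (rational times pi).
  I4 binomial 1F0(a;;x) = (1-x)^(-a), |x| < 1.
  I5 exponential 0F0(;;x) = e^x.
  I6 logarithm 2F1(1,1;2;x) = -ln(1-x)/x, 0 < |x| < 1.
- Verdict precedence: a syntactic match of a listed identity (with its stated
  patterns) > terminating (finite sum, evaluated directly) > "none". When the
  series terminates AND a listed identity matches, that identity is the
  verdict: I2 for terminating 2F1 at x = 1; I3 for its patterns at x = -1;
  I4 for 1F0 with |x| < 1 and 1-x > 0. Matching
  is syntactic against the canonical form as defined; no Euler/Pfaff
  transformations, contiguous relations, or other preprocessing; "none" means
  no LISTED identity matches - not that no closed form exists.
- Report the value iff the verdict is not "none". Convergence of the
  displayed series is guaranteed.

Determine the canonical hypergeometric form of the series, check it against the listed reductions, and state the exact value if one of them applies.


Reduced: x = -\frac{1}{2}, 2F1, upper = {\frac{4}{3}, 3}, lower = {\frac{1}{3}}, C = -\frac{7}{4}. Verdict: no listed reduction: x = -\frac{1}{2} and upper {\frac{4}{3}, 3} fail every I1-I6 pattern.

Key observation: t_0 being -\frac{7}{4}, the lower running product (C = -7/4) is a rising factorial.
Term ratio: r(k) = -\frac{1}{2} * (k+\frac{4}{3}) (k+3) / [(k+\frac{1}{3}) (k+1)] - poly over poly, x = -\frac{1}{2} from leading terms; C = -\frac{7}{4} at k = 0.


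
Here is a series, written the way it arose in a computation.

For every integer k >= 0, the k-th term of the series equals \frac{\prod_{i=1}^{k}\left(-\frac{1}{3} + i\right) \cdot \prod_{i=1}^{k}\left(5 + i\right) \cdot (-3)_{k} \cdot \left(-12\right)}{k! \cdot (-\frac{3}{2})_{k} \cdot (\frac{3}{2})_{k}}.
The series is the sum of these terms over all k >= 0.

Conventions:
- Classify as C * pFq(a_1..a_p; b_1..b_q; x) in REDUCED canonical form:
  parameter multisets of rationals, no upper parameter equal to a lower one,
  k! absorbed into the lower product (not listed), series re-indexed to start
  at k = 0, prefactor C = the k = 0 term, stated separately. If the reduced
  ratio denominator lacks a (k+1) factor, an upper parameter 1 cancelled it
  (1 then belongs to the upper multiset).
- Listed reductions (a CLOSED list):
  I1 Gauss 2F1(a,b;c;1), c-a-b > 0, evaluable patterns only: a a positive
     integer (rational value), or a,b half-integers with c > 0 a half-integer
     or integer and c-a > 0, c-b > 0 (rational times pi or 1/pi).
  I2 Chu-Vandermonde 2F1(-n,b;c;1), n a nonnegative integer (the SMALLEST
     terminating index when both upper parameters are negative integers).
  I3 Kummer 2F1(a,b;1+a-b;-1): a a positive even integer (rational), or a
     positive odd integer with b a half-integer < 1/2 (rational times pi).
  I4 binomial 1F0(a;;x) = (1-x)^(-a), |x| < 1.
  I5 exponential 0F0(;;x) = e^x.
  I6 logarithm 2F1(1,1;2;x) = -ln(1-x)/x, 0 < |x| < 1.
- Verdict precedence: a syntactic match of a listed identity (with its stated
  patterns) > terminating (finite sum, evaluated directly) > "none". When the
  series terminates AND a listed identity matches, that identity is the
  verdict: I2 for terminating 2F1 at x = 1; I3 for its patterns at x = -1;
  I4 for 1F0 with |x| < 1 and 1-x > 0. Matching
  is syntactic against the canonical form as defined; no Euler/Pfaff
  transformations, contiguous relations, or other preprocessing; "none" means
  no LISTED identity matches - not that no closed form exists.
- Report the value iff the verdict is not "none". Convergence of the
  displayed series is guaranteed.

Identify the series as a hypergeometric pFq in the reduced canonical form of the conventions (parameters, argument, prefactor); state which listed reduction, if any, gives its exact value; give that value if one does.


Classification (C = -12): 3F2 with upper {-3, \frac{2}{3}, 6}, lower {-\frac{3}{2}, \frac{3}{2}}, argument x = 1. Verdict: terminating. With -3 upstairs the series is a 4-term polynomial sum; evaluated term by term. Its exact value is \frac{47356}{27}.

Structural cue: x = 1 and the running product (C = -12, x = 1) telescopes to a rising factorial.
Step ratio: r(k) = 1 * (k-3) (k+\frac{2}{3}) (k+6) / [(k-\frac{3}{2}) (k+\frac{3}{2}) (k+1)] - poly over poly, x = 1 from leading terms; C = -12 at k = 0.


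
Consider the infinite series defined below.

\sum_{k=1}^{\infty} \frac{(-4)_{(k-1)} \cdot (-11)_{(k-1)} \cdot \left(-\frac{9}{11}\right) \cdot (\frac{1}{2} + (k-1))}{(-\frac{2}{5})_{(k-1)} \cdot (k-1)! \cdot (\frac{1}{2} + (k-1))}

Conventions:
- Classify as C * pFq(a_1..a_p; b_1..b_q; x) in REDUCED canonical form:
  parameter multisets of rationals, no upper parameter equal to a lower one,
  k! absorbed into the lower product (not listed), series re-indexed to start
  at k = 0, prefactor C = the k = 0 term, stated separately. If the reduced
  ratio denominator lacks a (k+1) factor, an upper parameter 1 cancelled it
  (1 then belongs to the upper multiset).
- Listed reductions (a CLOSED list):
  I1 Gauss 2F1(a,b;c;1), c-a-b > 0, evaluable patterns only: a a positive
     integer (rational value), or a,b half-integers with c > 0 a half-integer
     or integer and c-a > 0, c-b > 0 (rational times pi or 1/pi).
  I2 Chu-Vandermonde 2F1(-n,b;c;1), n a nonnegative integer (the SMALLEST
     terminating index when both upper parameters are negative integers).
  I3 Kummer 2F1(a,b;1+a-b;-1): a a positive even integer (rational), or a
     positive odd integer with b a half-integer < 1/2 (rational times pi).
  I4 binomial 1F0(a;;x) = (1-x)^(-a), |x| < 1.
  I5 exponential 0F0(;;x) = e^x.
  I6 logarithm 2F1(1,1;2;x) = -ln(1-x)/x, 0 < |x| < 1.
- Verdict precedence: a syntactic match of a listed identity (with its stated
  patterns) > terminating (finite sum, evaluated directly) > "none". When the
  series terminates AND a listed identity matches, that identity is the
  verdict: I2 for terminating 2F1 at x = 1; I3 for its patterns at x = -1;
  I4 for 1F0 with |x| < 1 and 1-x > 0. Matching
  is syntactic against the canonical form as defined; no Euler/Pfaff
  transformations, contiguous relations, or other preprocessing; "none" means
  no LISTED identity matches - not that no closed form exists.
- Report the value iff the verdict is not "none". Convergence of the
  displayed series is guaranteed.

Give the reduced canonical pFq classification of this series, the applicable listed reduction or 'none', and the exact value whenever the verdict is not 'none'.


Structural cue: t_0 = -\frac{9}{11} here, and striking the common factor k + 1/2 reduces the term (prefactor -9/11).
Term ratio: r(k) = 1 * (k-11) (k-4) / [(k-\frac{2}{5}) (k+1)] - rational in k, leading ratio 1; with t_0 = -\frac{9}{11}, classification follows.

x = 1 here; the reduced form reads 2F1, upper {-11, -4}, lower {-\frac{2}{5}}, C = -\frac{9}{11}. Verdict: the Chu-Vandermonde identity I2 applies (terminating 2F1 at x = 1 with n = 4, b = -11, c = -\frac{2}{5}). Its exact value is \frac{4938381}{286}.


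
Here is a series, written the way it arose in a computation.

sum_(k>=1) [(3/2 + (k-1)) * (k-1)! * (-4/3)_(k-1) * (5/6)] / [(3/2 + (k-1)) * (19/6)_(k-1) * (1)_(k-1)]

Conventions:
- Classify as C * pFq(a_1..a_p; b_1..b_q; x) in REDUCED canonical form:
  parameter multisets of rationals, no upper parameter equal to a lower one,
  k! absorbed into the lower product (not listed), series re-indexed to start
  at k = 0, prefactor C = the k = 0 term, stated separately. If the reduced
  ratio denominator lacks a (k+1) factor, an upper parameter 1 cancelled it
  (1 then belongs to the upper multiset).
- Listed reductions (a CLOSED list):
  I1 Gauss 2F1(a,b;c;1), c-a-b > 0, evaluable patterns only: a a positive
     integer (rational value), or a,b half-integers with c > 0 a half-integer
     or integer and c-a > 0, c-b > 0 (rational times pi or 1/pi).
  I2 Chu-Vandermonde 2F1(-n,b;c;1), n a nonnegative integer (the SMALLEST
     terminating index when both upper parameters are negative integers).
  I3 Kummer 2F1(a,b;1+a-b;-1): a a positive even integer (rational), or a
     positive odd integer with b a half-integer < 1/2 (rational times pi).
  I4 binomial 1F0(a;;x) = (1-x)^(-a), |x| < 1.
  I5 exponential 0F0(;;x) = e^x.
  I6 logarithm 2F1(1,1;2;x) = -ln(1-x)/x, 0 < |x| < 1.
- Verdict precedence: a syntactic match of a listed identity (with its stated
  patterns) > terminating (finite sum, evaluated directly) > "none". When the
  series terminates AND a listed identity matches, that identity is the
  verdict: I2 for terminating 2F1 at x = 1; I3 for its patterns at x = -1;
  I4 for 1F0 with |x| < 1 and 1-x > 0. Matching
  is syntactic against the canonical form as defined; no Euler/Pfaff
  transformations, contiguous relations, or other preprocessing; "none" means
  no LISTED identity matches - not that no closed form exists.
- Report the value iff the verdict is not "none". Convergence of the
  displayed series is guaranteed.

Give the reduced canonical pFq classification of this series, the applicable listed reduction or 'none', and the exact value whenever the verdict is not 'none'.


Canonical form: C = 5/6 times 2F1 with upper {-4/3, 1}, lower {19/6}, x = 1. Verdict: this is Gauss (I1, integer-parameter pattern) (x = 1: the Gamma ratio telescopes since c-a-b = 7/2 > 0 and a = 1 in Z>0). Its exact value is 65/126.

The tell: from the first term 5/6: (1)_k (prefactor 5/6) is k! itself.
Ratio: r(k) = 1 * (k-4/3) (k+1) / [(k+19/6) (k+1)] ; factor over Q: parameters, x = 1, and C = 5/6.


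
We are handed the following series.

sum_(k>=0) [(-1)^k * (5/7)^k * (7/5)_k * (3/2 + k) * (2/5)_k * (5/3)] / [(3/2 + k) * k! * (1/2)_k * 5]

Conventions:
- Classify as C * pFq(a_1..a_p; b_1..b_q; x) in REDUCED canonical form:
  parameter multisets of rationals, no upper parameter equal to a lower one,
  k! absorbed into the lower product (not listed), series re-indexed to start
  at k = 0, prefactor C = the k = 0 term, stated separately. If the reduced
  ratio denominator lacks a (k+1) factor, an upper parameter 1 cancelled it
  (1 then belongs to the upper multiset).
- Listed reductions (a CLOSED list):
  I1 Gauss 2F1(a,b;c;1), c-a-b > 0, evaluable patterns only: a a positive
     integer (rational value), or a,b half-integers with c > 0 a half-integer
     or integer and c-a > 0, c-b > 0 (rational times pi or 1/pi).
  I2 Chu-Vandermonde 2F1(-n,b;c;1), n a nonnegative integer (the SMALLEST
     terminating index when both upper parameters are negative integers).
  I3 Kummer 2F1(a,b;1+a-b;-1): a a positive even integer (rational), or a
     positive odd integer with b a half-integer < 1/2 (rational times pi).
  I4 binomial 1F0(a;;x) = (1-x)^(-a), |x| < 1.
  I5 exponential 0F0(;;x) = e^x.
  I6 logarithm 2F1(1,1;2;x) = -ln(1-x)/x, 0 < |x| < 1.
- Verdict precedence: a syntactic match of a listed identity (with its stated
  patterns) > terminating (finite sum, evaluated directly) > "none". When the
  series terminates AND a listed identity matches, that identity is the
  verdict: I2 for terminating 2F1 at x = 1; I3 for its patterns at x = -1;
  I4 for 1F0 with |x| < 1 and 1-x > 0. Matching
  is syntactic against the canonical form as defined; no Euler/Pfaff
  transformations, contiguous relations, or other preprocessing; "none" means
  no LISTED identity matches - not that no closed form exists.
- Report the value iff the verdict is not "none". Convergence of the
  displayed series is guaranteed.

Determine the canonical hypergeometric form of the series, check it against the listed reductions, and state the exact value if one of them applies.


Prefactor 1/3, argument -5/7: 2F1 with upper {2/5, 7/5} over lower {1/2}. Verdict: none (x = -5/7): each listed identity misses the multisets {2/5, 7/5} ; {1/2}.

First insight: t_0 = 1/3 here, and the factor k + 3/2 cancels (top and bottom), leaving C = 1/3.
Adjacent-term ratio: r(k) = (-5/7) * (k+2/5) (k+7/5) / [(k+1/2) (k+1)] - poly over poly, x = (-5/7) from leading terms; C = 1/3 at k = 0.


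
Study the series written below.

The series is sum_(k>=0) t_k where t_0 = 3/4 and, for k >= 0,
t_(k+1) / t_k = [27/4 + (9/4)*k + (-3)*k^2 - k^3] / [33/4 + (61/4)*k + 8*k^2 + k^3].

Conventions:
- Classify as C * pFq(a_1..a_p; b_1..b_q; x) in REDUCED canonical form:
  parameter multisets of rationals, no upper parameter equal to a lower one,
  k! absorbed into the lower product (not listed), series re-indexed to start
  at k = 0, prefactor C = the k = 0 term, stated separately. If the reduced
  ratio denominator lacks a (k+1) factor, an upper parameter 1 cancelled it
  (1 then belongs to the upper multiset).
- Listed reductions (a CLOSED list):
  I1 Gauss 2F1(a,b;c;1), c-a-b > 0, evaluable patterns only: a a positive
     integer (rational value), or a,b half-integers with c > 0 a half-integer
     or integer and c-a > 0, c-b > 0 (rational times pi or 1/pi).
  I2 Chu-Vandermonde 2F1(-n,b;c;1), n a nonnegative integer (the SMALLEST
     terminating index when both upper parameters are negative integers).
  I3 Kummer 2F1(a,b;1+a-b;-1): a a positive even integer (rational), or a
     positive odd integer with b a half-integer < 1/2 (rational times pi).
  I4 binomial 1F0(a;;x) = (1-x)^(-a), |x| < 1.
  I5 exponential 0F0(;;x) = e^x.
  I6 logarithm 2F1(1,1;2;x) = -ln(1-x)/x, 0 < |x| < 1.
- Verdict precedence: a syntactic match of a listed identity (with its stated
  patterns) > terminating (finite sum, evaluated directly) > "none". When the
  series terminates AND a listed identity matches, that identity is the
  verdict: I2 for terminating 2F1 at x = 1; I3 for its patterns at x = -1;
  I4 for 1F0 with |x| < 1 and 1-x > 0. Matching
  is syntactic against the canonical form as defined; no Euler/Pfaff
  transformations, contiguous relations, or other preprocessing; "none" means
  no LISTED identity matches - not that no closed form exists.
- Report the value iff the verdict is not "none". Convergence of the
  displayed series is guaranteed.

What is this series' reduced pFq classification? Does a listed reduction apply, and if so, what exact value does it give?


Key observation: t_0 being 3/4, roots of the ratio polynomials (C = 3/4, x = -1) are the negated parameters.
Ratio: r(k) = (-1) * (k-3/2) (k+3) / [(k+11/2) (k+1)] - rational in k. x = (-1); t_0 = 3/4; negate the roots.

Canonical form: C = 3/4 times 2F1 with upper {-3/2, 3}, lower {11/2}, x = -1. Verdict: Kummer (I3) applies (x = -1; c = 11/2 equals 1+a-b for upper {-3/2, 3}: listed pattern). Sum: (945/2048) * pi.


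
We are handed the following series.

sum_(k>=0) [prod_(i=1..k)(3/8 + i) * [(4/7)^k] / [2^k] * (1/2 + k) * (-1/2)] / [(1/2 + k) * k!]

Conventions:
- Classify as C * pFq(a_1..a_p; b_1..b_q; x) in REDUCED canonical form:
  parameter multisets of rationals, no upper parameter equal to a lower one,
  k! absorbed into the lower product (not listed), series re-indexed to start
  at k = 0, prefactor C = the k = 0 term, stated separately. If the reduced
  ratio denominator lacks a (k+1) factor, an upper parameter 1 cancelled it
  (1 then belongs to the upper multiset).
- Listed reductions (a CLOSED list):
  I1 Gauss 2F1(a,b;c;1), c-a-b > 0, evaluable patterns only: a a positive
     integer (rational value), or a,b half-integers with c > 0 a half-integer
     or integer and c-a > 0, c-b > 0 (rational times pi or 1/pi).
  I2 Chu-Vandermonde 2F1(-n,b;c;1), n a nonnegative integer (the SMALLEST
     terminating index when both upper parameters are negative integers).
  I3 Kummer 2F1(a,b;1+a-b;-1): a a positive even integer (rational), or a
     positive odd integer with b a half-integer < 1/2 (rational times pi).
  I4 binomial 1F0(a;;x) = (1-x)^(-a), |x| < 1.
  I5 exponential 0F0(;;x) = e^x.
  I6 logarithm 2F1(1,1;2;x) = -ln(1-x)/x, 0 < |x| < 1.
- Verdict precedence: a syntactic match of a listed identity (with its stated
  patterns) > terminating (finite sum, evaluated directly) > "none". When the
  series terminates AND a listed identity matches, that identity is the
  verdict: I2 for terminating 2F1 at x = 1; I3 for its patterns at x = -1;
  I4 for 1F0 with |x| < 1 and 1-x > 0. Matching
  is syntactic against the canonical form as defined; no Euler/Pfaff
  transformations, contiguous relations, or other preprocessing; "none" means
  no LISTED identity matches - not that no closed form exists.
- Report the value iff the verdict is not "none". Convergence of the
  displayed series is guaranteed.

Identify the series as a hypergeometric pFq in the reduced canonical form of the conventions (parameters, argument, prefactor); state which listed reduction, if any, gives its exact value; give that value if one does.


Prefactor -1/2, argument 2/7: 1F0 with upper {11/8} over lower {-}. Verdict: the I4 binomial reduction matches (the 1F0 binomial series: exponent -11/8, x = 2/7). Its exact value is (-1/2) * (5/7)^(-11/8).

Key observation: from the first term -1/2: k + 1/2 divides numerator and denominator alike; C = -1/2 after cancelling.
Consecutive-term ratio: r(k) = (2/7) * (k+11/8) / [(k+1)] - rational; roots negated = parameters, x = (2/7), C = -1/2.


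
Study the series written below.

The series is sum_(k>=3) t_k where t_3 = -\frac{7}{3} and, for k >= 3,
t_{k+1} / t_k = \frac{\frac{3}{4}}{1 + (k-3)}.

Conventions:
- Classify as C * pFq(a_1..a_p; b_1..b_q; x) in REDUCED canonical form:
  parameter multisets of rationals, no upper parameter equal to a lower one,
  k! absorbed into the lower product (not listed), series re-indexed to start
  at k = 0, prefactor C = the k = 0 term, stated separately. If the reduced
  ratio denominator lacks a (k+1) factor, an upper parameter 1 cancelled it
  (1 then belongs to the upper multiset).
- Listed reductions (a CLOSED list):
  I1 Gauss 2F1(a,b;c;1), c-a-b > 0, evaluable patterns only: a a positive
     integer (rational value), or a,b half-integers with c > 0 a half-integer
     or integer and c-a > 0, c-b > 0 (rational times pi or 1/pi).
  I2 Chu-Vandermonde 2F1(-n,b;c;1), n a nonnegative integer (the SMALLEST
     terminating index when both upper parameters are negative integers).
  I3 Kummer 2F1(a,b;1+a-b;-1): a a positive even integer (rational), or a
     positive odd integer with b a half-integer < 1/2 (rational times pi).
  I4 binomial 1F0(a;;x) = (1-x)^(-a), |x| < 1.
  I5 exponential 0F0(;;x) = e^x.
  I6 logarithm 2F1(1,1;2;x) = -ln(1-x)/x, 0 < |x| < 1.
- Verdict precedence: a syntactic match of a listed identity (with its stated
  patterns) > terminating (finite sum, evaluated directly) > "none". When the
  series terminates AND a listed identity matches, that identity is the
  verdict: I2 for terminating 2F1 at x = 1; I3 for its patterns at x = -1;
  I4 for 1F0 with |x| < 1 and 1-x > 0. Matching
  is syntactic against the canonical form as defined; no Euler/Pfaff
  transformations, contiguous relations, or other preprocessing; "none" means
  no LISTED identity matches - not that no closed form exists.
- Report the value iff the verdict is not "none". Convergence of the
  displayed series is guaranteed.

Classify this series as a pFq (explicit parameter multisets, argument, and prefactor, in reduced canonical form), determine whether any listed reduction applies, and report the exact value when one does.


Structural cue: from the first term -\frac{7}{3}: the expanded ratio factors over Q; C = -7/3, roots give parameters.
Term ratio: r(k) = \frac{3}{4} * 1 / [(k+1)] - rational; roots negated = parameters, x = \frac{3}{4}, C = -\frac{7}{3}.

Canonical form: C = -\frac{7}{3} times 0F0 with upper {-}, lower {-}, x = \frac{3}{4}. Verdict: the exponential series (I5) fires (the 0F0 exponential series at x = \frac{3}{4}). Value: \left(-\frac{7}{3}\right) \cdot e^{\frac{3}{4}}.


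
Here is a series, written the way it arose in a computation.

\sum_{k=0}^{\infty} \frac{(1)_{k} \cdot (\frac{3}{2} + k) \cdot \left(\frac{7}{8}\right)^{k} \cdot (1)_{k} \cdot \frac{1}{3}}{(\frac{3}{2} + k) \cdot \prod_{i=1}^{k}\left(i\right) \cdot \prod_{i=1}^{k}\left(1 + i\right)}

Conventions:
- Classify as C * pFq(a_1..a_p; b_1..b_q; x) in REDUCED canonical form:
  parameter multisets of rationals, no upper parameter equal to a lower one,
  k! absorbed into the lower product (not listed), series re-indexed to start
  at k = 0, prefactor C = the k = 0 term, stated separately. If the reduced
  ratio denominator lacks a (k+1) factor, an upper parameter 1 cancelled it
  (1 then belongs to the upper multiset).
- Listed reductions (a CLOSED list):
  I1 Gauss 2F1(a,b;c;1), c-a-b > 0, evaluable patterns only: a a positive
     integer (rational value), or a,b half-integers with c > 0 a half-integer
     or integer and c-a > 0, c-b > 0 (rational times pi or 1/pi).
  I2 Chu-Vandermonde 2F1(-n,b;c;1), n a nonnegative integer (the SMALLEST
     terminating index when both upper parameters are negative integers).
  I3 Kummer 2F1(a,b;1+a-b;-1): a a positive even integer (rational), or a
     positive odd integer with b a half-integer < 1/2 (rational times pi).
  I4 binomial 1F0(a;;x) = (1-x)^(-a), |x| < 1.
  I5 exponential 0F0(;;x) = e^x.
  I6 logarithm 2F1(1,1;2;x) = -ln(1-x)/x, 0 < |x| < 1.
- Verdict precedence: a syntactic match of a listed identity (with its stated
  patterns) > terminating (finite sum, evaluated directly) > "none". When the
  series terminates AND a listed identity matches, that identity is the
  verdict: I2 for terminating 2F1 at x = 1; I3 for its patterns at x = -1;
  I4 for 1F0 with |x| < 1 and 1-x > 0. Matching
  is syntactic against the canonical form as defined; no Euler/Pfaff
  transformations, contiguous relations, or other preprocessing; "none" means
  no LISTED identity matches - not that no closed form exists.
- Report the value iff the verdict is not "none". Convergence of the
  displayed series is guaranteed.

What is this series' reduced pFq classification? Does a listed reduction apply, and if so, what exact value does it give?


Prefactor \frac{1}{3}, argument \frac{7}{8}: 2F1 with upper {1, 1} over lower {2}. Verdict: the I6 logarithm reduction applies (the logarithm: parameters (1,1;2), x = \frac{7}{8}). Hence: \left(-\frac{8}{21}\right) \cdot \ln\left(\frac{1}{8}\right).

Key step: t_0 being \frac{1}{3}, the product of the first k integers (C = 1/3) is k!.
Term ratio: r(k) = \frac{7}{8} * (k+1) (k+1) / [(k+2) (k+1)] - rational in k. x = \frac{7}{8}; t_0 = \frac{1}{3}; negate the roots.


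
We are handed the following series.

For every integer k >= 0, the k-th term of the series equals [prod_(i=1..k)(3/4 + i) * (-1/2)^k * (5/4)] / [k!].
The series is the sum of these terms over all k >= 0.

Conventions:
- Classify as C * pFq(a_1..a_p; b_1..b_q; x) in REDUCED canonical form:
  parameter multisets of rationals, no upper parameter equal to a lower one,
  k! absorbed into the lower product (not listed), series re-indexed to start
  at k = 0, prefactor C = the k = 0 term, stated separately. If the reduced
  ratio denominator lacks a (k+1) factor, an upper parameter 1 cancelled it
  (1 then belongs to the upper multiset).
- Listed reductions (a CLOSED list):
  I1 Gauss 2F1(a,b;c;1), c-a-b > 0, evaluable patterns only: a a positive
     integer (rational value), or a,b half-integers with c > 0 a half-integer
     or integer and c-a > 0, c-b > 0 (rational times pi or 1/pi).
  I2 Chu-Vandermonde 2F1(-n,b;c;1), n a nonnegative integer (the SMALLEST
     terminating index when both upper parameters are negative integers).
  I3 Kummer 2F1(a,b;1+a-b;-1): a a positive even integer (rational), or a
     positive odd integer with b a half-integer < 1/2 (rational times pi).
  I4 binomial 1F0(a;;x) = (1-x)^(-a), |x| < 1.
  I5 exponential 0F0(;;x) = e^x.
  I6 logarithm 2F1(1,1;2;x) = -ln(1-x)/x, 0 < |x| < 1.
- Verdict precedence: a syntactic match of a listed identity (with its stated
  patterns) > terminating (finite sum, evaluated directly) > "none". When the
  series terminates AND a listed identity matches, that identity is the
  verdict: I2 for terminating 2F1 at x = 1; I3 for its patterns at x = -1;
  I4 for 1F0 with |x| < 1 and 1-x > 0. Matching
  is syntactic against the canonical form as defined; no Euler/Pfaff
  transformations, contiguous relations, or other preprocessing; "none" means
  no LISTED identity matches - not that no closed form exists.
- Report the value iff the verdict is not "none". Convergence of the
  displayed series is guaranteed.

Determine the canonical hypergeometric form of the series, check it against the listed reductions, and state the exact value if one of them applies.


Canonical form: C = 5/4 times 1F0 with upper {7/4}, lower {-}, x = -1/2. Verdict: this is the I4 binomial reduction (the 1F0 binomial series: exponent -7/4, x = -1/2). Its exact value is (5/4) * (3/2)^(-7/4).

The tell: x = (-1/2) and the running product (C = 5/4) telescopes to a rising factorial.
Term ratio: r(k) = (-1/2) * (k+7/4) / [(k+1)] - rational in k. x = (-1/2); t_0 = 5/4; negate the roots.


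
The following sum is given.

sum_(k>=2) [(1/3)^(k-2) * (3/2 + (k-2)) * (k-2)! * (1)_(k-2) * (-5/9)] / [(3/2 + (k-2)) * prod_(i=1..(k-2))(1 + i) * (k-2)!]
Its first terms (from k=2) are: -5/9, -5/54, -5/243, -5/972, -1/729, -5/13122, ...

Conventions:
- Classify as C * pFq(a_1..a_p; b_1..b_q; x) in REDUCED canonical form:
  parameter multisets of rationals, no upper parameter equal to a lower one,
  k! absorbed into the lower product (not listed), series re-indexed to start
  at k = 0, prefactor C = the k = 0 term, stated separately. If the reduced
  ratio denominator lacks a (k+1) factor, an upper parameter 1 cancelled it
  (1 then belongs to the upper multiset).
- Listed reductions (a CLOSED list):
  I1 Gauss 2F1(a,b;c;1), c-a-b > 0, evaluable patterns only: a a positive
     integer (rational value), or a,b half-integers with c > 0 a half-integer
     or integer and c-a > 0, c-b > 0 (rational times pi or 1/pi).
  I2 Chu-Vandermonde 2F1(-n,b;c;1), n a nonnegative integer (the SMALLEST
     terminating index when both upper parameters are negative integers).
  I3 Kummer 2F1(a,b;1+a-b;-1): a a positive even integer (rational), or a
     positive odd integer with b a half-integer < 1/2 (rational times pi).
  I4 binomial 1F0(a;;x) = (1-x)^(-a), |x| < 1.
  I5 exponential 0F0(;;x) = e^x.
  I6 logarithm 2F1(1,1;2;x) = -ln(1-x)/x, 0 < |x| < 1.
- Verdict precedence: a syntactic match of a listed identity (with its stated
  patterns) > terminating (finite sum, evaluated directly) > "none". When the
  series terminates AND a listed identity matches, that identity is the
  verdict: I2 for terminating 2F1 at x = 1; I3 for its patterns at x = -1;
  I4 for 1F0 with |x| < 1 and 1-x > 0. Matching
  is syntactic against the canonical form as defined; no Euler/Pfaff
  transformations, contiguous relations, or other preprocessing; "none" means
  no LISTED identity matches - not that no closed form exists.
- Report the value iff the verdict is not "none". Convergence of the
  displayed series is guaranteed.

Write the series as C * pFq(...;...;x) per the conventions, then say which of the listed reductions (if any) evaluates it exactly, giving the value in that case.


The series (x = 1/3) is 2F1: upper {1, 1}, lower {2}, prefactor -5/9. Verdict (x = 1/3): the logarithmic series (I6) applies (the logarithm: parameters (1,1;2), x = 1/3). Hence: (5/3) * ln(2/3).

Structural cue: t_0 being -5/9, k + 3/2 divides numerator and denominator alike; C = -5/9 after cancelling.
Step ratio: r(k) = (1/3) * (k+1) (k+1) / [(k+2) (k+1)] - poly over poly, x = (1/3) from leading terms; C = -5/9 at k = 0.
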